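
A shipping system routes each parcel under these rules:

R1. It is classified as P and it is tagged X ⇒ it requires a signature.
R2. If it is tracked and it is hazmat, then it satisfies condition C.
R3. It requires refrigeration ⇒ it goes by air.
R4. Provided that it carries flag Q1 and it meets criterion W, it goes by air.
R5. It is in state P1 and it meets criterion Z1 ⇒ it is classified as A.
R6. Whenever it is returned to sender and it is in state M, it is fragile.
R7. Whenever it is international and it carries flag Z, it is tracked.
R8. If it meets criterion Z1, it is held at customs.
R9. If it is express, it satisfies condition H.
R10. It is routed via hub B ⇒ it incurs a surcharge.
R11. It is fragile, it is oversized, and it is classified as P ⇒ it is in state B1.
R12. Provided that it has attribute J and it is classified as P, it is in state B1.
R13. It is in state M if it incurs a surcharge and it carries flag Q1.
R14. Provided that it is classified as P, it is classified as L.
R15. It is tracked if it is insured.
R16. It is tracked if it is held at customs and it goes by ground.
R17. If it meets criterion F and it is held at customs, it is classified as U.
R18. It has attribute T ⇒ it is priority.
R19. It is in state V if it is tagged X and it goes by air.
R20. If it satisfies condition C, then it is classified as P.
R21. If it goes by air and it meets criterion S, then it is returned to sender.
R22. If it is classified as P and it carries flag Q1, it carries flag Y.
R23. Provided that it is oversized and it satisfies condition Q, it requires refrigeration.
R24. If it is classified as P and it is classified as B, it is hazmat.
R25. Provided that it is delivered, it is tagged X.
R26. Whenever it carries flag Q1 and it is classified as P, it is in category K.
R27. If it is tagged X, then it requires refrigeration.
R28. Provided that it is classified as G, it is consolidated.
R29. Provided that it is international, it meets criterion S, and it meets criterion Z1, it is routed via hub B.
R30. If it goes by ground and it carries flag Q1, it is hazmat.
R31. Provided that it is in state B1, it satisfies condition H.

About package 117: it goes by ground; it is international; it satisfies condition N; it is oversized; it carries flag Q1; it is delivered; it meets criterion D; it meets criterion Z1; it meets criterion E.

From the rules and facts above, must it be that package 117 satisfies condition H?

No

Forward chaining from the given facts derives: is held at customs, is tracked, is tagged X, requires refrigeration, is hazmat, satisfies condition C, goes by air, is in state V, is classified as P, carries flag Y, is in category K, requires a signature, is classified as L.
Rules concluding "it satisfies condition H": R9 needs "it is express"; R31 needs "it is in state B1" — none of these are established.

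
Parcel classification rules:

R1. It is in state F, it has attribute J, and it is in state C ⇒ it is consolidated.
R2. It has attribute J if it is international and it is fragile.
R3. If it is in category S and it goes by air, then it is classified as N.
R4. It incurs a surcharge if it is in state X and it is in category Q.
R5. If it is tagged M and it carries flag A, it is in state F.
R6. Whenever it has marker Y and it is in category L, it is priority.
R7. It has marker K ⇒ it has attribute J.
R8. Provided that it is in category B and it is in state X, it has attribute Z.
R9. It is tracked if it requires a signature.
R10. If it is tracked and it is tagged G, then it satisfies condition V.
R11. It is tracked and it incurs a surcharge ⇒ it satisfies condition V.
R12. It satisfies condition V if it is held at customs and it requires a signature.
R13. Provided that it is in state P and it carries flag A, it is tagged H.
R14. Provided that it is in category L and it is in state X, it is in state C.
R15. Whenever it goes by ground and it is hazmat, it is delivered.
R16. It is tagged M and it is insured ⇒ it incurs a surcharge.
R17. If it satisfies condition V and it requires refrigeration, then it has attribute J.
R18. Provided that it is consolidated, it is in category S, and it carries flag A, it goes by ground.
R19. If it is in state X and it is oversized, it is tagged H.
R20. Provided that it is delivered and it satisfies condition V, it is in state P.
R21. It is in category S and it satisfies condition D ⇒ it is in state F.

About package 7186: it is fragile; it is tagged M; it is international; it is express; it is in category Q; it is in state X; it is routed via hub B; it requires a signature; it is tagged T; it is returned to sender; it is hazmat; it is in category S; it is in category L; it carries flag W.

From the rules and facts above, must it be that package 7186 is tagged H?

Forward chaining from the given facts derives: has attribute J, incurs a surcharge, is tracked, satisfies condition V, is in state C.
Rules concluding "it is tagged H": R13 needs "it is in state P"; R19 needs "it is oversized" — none of these are established.

No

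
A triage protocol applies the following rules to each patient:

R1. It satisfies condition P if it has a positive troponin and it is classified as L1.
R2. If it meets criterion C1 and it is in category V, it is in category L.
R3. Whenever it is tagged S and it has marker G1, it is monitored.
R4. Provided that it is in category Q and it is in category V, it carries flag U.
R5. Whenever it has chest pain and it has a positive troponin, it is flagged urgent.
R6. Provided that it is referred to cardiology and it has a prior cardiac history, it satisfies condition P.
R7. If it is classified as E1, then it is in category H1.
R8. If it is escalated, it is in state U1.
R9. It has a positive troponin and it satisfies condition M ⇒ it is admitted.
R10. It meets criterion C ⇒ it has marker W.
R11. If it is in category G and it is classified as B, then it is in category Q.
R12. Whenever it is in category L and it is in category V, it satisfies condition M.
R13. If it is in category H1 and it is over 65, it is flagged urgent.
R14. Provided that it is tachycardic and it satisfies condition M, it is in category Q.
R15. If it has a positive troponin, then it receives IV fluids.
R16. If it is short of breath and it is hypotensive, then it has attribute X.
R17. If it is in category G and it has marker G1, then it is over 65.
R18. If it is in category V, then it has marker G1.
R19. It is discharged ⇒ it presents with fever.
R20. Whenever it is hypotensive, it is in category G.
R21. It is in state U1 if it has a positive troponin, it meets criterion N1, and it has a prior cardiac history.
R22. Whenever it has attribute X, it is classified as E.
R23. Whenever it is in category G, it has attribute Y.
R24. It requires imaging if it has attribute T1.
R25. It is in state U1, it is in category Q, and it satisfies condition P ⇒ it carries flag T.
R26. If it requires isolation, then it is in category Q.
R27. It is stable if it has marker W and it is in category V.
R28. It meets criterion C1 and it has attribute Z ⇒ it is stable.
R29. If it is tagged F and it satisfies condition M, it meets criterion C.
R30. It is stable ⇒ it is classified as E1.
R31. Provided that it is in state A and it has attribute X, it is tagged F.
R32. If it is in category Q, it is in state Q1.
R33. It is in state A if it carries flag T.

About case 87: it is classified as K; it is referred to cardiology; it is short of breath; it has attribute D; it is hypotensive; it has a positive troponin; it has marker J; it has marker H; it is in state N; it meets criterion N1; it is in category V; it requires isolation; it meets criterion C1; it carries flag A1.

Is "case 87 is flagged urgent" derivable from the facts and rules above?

Forward chaining from the given facts derives: is in category L, satisfies condition M, receives IV fluids, has attribute X, has marker G1, is in category G, is classified as E, has attribute Y, is in category Q, is in state Q1, carries flag U, is admitted, is over 65.
Rules concluding "it is flagged urgent": R5 needs "it has chest pain"; R13 needs "it is in category H1" — none of these are established.

No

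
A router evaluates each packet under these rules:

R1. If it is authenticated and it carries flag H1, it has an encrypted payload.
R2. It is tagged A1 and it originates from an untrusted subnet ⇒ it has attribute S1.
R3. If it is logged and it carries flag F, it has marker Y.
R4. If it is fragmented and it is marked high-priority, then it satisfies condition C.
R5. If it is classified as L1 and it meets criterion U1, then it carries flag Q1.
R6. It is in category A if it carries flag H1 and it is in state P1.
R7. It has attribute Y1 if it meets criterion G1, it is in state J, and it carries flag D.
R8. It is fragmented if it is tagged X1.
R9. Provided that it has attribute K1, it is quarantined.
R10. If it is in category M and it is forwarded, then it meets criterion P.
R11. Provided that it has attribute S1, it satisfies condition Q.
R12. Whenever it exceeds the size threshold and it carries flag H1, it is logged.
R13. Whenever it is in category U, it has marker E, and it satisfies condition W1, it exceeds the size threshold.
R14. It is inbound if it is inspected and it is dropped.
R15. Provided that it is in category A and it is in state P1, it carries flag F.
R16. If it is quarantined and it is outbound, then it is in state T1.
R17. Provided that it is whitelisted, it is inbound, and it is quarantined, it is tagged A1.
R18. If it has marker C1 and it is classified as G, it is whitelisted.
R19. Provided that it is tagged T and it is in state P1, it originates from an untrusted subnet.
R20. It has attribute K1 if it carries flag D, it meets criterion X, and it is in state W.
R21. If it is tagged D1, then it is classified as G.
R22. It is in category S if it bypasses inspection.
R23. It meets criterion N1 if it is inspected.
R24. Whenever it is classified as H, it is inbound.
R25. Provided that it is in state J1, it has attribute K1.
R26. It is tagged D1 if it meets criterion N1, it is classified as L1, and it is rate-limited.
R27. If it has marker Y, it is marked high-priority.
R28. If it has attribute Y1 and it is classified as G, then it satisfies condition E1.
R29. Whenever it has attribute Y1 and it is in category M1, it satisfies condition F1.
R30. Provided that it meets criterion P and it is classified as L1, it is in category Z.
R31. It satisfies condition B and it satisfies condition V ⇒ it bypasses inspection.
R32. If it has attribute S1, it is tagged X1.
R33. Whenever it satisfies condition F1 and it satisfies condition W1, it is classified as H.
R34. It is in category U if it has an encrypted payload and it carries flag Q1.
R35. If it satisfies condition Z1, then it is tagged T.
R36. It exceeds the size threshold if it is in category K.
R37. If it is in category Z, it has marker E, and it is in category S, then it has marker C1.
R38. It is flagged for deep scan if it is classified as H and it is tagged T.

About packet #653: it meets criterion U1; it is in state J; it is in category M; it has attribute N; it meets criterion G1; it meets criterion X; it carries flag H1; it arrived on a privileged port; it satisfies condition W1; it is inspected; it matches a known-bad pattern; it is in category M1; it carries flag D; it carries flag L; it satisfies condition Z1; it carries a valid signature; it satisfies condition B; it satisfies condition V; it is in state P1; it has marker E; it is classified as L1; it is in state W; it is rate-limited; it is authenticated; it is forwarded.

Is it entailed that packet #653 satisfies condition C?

Yes

By R1 (it is authenticated, it carries flag H1): it has an encrypted payload.
By R5 (it is classified as L1, it meets criterion U1): it carries flag Q1.
By R6 (it carries flag H1, it is in state P1): it is in category A.
By R7 (it meets criterion G1, it is in state J, it carries flag D): it has attribute Y1.
By R10 (it is in category M, it is forwarded): it meets criterion P.
By R15 (it is in category A, it is in state P1): it carries flag F.
By R20 (it carries flag D, it meets criterion X, it is in state W): it has attribute K1.
By R23 (it is inspected): it meets criterion N1.
By R26 (it meets criterion N1, it is classified as L1, it is rate-limited): it is tagged D1.
By R29 (it has attribute Y1, it is in category M1): it satisfies condition F1.
By R30 (it meets criterion P, it is classified as L1): it is in category Z.
By R31 (it satisfies condition B, it satisfies condition V): it bypasses inspection.
By R33 (it satisfies condition F1, it satisfies condition W1): it is classified as H.
By R34 (it has an encrypted payload, it carries flag Q1): it is in category U.
By R35 (it satisfies condition Z1): it is tagged T.
By R9 (it has attribute K1): it is quarantined.
By R13 (it is in category U, it has marker E, it satisfies condition W1): it exceeds the size threshold.
By R19 (it is tagged T, it is in state P1): it originates from an untrusted subnet.
By R21 (it is tagged D1): it is classified as G.
By R22 (it bypasses inspection): it is in category S.
By R24 (it is classified as H): it is inbound.
By R37 (it is in category Z, it has marker E, it is in category S): it has marker C1.
By R12 (it exceeds the size threshold, it carries flag H1): it is logged.
By R18 (it has marker C1, it is classified as G): it is whitelisted.
By R3 (it is logged, it carries flag F): it has marker Y.
By R17 (it is whitelisted, it is inbound, it is quarantined): it is tagged A1.
By R27 (it has marker Y): it is marked high-priority.
By R2 (it is tagged A1, it originates from an untrusted subnet): it has attribute S1.
By R32 (it has attribute S1): it is tagged X1.
By R8 (it is tagged X1): it is fragmented.
By R4 (it is fragmented, it is marked high-priority): it satisfies condition C.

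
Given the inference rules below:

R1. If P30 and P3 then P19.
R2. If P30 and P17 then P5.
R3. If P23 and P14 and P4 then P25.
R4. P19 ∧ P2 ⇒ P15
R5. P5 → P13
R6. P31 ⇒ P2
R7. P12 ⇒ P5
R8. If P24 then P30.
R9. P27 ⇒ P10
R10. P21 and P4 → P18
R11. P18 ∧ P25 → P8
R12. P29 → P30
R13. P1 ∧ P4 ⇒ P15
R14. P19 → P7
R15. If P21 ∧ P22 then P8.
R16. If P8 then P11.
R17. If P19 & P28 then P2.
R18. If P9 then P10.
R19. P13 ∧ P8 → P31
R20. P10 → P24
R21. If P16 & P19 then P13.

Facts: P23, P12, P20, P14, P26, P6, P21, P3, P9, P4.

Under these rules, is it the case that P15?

P25  (by R3: P23, P14, P4)
P5  (by R7: P12)
P18  (by R10: P21, P4)
P8  (by R11: P18, P25)
P10  (by R18: P9)
P24  (by R20: P10)
P13  (by R5: P5)
P30  (by R8: P24)
P31  (by R19: P13, P8)
P19  (by R1: P30, P3)
P2  (by R6: P31)
P15  (by R4: P19, P2)

Yes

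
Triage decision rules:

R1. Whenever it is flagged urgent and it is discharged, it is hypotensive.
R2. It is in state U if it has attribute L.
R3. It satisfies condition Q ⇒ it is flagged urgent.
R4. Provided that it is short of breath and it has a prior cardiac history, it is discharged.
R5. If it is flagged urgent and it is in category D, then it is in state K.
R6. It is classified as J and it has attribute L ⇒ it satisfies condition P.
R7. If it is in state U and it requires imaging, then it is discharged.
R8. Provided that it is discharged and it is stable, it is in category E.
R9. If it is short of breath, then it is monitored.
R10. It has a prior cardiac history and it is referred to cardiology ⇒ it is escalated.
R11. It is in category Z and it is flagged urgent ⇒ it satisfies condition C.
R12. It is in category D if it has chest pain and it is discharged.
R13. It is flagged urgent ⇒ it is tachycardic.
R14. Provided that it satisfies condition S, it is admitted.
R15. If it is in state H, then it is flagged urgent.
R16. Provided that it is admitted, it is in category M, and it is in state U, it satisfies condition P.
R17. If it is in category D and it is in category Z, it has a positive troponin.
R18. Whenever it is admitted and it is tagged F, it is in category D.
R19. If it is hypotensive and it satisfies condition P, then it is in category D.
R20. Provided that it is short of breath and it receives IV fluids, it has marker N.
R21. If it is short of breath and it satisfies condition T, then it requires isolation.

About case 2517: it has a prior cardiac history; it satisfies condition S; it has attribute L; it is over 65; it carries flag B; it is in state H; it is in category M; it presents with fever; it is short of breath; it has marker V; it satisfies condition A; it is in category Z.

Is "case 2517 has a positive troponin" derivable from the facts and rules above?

By R2 (it has attribute L): it is in state U.
By R4 (it is short of breath, it has a prior cardiac history): it is discharged.
By R14 (it satisfies condition S): it is admitted.
By R15 (it is in state H): it is flagged urgent.
By R16 (it is admitted, it is in category M, it is in state U): it satisfies condition P.
By R1 (it is flagged urgent, it is discharged): it is hypotensive.
By R19 (it is hypotensive, it satisfies condition P): it is in category D.
By R17 (it is in category D, it is in category Z): it has a positive troponin.

Yes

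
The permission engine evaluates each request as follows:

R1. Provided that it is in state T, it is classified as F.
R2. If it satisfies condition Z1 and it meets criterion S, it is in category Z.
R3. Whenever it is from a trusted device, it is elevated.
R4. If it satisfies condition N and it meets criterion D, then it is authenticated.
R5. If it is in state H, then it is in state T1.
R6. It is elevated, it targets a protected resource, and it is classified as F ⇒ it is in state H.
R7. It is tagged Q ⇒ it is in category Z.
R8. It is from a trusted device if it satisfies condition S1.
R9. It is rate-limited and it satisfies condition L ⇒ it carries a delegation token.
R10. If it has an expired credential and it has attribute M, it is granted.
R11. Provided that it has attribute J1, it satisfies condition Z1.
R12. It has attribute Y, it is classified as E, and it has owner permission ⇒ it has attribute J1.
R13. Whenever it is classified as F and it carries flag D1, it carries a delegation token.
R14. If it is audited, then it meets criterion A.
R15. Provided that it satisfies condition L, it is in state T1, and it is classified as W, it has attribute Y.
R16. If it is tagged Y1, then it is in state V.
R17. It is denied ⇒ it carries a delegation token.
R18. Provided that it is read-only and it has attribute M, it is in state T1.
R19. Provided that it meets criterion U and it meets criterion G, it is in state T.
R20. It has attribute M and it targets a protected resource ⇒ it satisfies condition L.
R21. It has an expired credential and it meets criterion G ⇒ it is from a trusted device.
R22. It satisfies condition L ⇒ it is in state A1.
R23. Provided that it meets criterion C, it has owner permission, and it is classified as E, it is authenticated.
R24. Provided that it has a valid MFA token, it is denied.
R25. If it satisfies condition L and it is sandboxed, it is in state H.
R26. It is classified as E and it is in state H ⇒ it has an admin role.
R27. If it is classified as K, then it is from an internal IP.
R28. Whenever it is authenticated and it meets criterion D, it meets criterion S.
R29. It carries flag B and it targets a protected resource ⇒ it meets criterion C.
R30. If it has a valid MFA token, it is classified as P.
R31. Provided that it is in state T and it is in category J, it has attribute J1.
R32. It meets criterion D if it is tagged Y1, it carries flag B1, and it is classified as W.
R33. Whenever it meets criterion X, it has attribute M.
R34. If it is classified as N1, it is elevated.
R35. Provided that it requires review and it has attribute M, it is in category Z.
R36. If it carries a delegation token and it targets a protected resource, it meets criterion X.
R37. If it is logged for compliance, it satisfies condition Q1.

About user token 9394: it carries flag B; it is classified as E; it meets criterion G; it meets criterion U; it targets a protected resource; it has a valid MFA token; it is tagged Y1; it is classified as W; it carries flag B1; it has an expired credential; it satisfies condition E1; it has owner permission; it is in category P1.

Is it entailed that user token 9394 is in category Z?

Yes

By R19 (it meets criterion U, it meets criterion G): it is in state T.
By R21 (it has an expired credential, it meets criterion G): it is from a trusted device.
By R24 (it has a valid MFA token): it is denied.
By R29 (it carries flag B, it targets a protected resource): it meets criterion C.
By R32 (it is tagged Y1, it carries flag B1, it is classified as W): it meets criterion D.
By R1 (it is in state T): it is classified as F.
By R3 (it is from a trusted device): it is elevated.
By R6 (it is elevated, it targets a protected resource, it is classified as F): it is in state H.
By R17 (it is denied): it carries a delegation token.
By R23 (it meets criterion C, it has owner permission, it is classified as E): it is authenticated.
By R28 (it is authenticated, it meets criterion D): it meets criterion S.
By R36 (it carries a delegation token, it targets a protected resource): it meets criterion X.
By R5 (it is in state H): it is in state T1.
By R33 (it meets criterion X): it has attribute M.
By R20 (it has attribute M, it targets a protected resource): it satisfies condition L.
By R15 (it satisfies condition L, it is in state T1, it is classified as W): it has attribute Y.
By R12 (it has attribute Y, it is classified as E, it has owner permission): it has attribute J1.
By R11 (it has attribute J1): it satisfies condition Z1.
By R2 (it satisfies condition Z1, it meets criterion S): it is in category Z.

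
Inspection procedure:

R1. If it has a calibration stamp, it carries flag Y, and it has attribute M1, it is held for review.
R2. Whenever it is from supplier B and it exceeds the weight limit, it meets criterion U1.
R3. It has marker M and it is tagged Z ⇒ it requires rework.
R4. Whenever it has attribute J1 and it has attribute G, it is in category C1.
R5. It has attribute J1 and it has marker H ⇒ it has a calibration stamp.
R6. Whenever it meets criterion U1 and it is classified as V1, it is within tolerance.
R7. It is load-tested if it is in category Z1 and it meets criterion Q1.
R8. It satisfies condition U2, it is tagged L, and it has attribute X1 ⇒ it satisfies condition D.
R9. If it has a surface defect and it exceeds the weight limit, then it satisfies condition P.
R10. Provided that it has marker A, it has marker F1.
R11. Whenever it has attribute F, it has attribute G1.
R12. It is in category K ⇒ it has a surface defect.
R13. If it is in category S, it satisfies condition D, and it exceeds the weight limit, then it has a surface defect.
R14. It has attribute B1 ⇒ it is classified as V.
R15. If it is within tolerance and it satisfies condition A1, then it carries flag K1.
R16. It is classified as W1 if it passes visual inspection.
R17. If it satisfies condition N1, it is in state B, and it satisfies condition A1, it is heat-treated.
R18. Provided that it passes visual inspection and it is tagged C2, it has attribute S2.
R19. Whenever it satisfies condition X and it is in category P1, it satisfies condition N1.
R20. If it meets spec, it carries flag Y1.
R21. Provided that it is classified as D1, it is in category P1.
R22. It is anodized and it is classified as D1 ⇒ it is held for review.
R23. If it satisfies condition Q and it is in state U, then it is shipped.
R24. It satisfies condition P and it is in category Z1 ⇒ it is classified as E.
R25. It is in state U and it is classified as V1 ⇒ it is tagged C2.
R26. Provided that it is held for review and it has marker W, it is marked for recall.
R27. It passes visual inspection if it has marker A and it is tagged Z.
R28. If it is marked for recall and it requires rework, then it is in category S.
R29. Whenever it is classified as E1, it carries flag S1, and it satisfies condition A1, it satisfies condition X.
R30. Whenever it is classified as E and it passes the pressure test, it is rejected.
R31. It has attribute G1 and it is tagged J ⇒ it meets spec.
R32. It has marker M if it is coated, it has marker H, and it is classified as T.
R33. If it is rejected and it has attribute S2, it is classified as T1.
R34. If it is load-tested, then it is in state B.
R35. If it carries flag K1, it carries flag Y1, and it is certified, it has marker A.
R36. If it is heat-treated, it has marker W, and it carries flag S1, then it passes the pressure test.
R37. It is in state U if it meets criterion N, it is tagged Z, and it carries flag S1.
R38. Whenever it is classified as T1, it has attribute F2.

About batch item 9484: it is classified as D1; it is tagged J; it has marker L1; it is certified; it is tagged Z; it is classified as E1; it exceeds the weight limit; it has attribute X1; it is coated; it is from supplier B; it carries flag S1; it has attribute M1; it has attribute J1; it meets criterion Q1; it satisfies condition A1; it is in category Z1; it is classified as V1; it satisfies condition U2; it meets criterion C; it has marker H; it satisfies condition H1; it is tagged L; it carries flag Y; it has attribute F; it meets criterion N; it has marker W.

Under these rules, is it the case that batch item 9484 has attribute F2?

No

Forward chaining from the given facts derives: meets criterion U1, has a calibration stamp, is within tolerance, is load-tested, satisfies condition D, has attribute G1, carries flag K1, is in category P1, satisfies condition X, meets spec, is in state B, is in state U, is held for review, satisfies condition N1, carries flag Y1, is tagged C2, is marked for recall, has marker A, has marker F1, is heat-treated, passes visual inspection, passes the pressure test, is classified as W1, has attribute S2.
The only rule concluding "it has attribute F2" is R38, which needs "it is classified as T1"; that is never established.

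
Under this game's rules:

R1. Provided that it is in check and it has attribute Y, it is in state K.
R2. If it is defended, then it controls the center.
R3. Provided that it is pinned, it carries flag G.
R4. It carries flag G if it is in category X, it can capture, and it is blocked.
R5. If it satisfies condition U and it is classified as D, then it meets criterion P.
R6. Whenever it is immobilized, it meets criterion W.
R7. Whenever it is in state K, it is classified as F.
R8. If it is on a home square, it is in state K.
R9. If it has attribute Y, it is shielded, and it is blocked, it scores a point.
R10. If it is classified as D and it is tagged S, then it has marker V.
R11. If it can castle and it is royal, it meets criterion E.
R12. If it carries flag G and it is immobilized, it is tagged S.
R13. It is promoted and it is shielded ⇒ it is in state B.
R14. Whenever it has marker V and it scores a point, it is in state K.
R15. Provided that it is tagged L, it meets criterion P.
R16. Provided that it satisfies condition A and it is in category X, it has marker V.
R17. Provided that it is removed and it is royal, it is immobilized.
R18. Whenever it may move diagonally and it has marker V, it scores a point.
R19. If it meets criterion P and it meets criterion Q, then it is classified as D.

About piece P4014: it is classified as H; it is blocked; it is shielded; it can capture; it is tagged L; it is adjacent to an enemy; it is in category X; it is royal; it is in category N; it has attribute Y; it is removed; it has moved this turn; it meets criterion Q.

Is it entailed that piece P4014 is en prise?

No

Forward chaining from the given facts derives: carries flag G, scores a point, meets criterion P, is immobilized, is classified as D, meets criterion W, is tagged S, has marker V, is in state K, is classified as F.
No rule has "it is en prise" as its conclusion, and it is not among the given facts.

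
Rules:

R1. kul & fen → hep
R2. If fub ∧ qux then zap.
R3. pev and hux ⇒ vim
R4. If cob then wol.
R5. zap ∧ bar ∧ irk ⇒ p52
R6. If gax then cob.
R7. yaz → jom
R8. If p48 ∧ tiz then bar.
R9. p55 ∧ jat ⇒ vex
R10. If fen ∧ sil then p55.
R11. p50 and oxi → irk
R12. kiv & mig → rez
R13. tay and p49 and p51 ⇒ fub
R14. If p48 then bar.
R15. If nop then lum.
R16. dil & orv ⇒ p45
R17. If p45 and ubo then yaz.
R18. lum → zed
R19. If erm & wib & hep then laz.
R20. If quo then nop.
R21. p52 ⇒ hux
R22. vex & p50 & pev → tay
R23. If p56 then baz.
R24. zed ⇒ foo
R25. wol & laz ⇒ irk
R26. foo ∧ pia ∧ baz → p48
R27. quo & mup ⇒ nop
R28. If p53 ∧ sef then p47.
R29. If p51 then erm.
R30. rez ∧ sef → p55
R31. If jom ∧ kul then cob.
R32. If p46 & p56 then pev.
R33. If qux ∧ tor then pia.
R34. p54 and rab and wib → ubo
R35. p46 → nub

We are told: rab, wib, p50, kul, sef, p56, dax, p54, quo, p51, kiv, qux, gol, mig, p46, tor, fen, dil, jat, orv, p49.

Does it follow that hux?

Yes

hep  (by R1: kul, fen)
rez  (by R12: kiv, mig)
p45  (by R16: dil, orv)
nop  (by R20: quo)
baz  (by R23: p56)
erm  (by R29: p51)
p55  (by R30: rez, sef)
pev  (by R32: p46, p56)
pia  (by R33: qux, tor)
ubo  (by R34: p54, rab, wib)
vex  (by R9: p55, jat)
lum  (by R15: nop)
yaz  (by R17: p45, ubo)
zed  (by R18: lum)
laz  (by R19: erm, wib, hep)
tay  (by R22: vex, p50, pev)
foo  (by R24: zed)
p48  (by R26: foo, pia, baz)
jom  (by R7: yaz)
fub  (by R13: tay, p49, p51)
bar  (by R14: p48)
cob  (by R31: jom, kul)
zap  (by R2: fub, qux)
wol  (by R4: cob)
irk  (by R25: wol, laz)
p52  (by R5: zap, bar, irk)
hux  (by R21: p52)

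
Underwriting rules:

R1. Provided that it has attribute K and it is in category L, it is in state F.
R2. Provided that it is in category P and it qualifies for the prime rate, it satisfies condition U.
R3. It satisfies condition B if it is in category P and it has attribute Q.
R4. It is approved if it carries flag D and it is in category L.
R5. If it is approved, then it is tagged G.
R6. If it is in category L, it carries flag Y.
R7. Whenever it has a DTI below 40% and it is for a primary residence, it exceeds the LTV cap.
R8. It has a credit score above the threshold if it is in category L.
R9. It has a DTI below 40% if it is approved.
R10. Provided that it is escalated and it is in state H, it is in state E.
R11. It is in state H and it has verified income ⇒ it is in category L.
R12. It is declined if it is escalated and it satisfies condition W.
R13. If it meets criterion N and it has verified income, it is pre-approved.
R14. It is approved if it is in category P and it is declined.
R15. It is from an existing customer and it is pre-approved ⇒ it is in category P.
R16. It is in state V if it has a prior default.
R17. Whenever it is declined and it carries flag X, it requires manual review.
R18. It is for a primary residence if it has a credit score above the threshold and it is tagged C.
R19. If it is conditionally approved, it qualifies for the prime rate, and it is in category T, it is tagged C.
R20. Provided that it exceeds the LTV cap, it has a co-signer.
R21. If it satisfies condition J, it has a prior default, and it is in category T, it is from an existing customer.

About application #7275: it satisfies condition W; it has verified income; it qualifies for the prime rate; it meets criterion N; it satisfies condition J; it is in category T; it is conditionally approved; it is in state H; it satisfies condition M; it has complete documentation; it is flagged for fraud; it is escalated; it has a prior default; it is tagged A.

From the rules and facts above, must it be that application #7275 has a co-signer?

Yes

By R11 (it is in state H, it has verified income): it is in category L.
By R12 (it is escalated, it satisfies condition W): it is declined.
By R13 (it meets criterion N, it has verified income): it is pre-approved.
By R19 (it is conditionally approved, it qualifies for the prime rate, it is in category T): it is tagged C.
By R21 (it satisfies condition J, it has a prior default, it is in category T): it is from an existing customer.
By R8 (it is in category L): it has a credit score above the threshold.
By R15 (it is from an existing customer, it is pre-approved): it is in category P.
By R18 (it has a credit score above the threshold, it is tagged C): it is for a primary residence.
By R14 (it is in category P, it is declined): it is approved.
By R9 (it is approved): it has a DTI below 40%.
By R7 (it has a DTI below 40%, it is for a primary residence): it exceeds the LTV cap.
By R20 (it exceeds the LTV cap): it has a co-signer.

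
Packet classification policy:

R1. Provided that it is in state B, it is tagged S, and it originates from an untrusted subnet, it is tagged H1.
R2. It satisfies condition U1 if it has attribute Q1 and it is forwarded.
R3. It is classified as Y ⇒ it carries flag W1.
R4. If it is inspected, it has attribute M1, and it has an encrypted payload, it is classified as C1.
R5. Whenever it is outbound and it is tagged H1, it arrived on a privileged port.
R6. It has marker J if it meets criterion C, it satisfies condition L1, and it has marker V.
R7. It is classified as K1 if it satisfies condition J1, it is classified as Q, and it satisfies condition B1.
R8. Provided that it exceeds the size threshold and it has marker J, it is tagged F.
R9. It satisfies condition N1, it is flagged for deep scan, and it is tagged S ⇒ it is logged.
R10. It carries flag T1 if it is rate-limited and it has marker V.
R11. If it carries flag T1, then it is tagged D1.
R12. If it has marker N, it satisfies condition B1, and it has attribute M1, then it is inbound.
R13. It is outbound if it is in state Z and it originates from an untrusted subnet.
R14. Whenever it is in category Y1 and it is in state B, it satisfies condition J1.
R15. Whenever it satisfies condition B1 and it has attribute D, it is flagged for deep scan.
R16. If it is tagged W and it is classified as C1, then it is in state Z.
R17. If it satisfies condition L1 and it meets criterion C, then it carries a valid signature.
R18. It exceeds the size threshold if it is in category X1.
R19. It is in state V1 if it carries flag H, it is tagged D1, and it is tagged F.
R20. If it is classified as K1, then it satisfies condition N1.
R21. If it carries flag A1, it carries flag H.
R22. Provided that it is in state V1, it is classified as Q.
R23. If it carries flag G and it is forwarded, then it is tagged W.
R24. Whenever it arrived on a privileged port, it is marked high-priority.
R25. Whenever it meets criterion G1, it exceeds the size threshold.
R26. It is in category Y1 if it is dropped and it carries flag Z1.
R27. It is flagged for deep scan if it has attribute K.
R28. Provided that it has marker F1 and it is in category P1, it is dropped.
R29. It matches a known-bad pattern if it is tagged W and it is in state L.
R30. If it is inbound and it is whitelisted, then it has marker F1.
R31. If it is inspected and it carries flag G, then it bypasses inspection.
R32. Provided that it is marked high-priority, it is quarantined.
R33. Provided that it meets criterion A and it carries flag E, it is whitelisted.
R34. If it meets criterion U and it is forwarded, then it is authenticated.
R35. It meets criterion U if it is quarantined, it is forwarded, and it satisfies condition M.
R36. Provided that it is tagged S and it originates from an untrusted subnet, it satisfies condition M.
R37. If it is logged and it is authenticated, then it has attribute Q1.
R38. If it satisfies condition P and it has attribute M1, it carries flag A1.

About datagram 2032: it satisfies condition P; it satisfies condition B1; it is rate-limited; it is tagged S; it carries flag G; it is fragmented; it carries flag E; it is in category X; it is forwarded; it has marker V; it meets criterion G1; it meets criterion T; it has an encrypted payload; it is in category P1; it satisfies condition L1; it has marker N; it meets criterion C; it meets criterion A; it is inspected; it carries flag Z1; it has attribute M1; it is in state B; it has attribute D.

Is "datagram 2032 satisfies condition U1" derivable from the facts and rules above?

Forward chaining from the given facts derives: is classified as C1, has marker J, carries flag T1, is tagged D1, is inbound, is flagged for deep scan, carries a valid signature, is tagged W, exceeds the size threshold, bypasses inspection, is whitelisted, carries flag A1, is tagged F, is in state Z, carries flag H, has marker F1, is in state V1, is classified as Q, is dropped, is in category Y1, satisfies condition J1, is classified as K1, satisfies condition N1, is logged.
The only rule concluding "it satisfies condition U1" is R2, which needs "it has attribute Q1"; that is never established.

No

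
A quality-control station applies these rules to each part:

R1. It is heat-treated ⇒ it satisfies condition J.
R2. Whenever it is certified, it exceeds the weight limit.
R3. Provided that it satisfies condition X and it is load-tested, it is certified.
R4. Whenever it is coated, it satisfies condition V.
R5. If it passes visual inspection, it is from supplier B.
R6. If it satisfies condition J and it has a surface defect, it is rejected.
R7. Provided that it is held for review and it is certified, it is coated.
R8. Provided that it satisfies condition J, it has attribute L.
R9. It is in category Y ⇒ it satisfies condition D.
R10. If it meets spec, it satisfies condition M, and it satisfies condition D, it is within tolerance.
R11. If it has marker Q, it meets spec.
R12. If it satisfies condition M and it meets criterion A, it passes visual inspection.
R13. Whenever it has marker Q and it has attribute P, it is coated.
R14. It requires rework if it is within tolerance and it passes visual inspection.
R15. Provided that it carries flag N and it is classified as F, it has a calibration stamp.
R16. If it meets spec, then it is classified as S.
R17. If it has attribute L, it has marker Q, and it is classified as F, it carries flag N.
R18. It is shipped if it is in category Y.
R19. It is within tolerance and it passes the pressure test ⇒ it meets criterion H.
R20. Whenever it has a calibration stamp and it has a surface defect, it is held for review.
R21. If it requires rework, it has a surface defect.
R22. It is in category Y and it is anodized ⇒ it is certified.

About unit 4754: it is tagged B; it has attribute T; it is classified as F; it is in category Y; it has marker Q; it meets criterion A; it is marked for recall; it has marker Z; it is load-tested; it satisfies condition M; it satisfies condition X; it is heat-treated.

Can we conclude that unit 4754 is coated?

By R1 (it is heat-treated): it satisfies condition J.
By R3 (it satisfies condition X, it is load-tested): it is certified.
By R8 (it satisfies condition J): it has attribute L.
By R9 (it is in category Y): it satisfies condition D.
By R11 (it has marker Q): it meets spec.
By R12 (it satisfies condition M, it meets criterion A): it passes visual inspection.
By R17 (it has attribute L, it has marker Q, it is classified as F): it carries flag N.
By R10 (it meets spec, it satisfies condition M, it satisfies condition D): it is within tolerance.
By R14 (it is within tolerance, it passes visual inspection): it requires rework.
By R15 (it carries flag N, it is classified as F): it has a calibration stamp.
By R21 (it requires rework): it has a surface defect.
By R20 (it has a calibration stamp, it has a surface defect): it is held for review.
By R7 (it is held for review, it is certified): it is coated.

Yes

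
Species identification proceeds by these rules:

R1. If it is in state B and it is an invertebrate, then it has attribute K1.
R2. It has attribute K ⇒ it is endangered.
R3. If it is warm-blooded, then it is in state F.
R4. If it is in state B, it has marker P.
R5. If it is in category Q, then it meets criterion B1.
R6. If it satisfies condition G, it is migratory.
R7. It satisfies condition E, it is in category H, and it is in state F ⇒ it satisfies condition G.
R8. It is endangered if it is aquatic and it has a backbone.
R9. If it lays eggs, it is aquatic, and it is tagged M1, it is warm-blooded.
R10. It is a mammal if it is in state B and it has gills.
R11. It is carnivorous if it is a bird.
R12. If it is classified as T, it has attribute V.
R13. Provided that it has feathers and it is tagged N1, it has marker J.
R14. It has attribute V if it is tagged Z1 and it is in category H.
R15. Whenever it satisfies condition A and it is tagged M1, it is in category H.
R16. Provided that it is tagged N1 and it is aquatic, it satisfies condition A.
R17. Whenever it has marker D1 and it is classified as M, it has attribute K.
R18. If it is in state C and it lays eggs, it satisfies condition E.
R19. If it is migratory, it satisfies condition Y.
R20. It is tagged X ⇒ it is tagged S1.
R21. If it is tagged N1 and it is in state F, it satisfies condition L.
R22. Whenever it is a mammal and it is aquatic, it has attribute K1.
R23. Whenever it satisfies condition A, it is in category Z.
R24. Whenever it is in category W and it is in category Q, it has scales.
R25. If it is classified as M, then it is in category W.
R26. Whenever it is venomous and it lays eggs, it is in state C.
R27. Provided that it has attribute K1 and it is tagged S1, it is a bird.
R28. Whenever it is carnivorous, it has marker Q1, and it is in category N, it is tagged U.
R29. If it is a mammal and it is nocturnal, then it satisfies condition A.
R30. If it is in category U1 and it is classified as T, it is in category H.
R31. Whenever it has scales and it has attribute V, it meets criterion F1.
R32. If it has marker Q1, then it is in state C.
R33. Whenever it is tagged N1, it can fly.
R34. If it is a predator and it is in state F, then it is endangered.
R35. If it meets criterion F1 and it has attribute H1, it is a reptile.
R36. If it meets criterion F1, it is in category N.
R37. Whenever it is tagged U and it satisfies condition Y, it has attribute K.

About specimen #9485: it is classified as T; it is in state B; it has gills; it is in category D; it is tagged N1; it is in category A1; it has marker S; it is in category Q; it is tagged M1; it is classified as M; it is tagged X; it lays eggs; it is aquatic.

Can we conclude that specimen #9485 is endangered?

No

Forward chaining from the given facts derives: has marker P, meets criterion B1, is warm-blooded, is a mammal, has attribute V, satisfies condition A, is tagged S1, has attribute K1, is in category Z, is in category W, is a bird, can fly, is in state F, is carnivorous, is in category H, satisfies condition L, has scales, meets criterion F1, is in category N.
Rules concluding "it is endangered": R2 needs "it has attribute K"; R8 needs "it has a backbone"; R34 needs "it is a predator" — none of these are established.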